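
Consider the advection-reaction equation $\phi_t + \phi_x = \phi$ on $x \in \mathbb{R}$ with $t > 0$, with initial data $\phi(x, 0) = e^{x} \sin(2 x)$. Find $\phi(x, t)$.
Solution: Substitute $\phi = e^{x}u$, i.e. $u = e^{-x}\phi$.
By the product rule, $\phi_x = e^{x}(u_x + u)$, $\phi_t = e^{x}u_t$.
Substituting into the PDE and dividing by $e^{x}$: $u_t + (u_x + u) = u$.
The lower-order terms cancel, leaving the standard advection equation $u_t + u_x = 0$.
Initial data for $u$: $u(x,0) = e^{-x}\phi(x,0) = \sin(2 x)$.
Solve for $u$:
  By method of characteristics (waves move right with speed 1):
  Along characteristics $x - t =$ const, $u$ is constant, so $u(x,t) = f(x - t)$ with $f = u( \cdot , 0)$.
Hence $u(x,t) = - \sin(2 t - 2 x)$.
Transform back: $\phi(x,t) = e^{x}u(x,t)$.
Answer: $\phi(x, t) = - e^{x} \sin(2 t - 2 x)$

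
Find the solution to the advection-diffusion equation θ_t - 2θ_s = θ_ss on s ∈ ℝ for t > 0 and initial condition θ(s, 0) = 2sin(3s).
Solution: Change to a moving frame: let η = s + 2t, σ = t and write θ(s,t) = u(η,σ).
By the chain rule θ_t = u_σ + 2u_η, θ_s = u_η, θ_ss = u_ηη.
Then θ_t - 2θ_s = u_σ: the advection term cancels and the PDE becomes the heat equation u_σ = u_ηη on η ∈ ℝ.
Initial data: u(η,0) = θ(η,0) = 2sin(3η).
On η ∈ ℝ each mode satisfies (sin(nη))″ = -n² sin(nη), so exp(-n²σ) sin(nη) solves the heat equation; by superposition u(η,σ) = Σ c_n exp(-n²σ) sin(nη).
Reading off the coefficients: c_3=2, so u(η,σ) = 2exp(-9σ)sin(3η).
Substituting back η = s + 2t, σ = t: θ(s,t) = u(s + 2t, t).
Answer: θ(s, t) = 2exp(-9t)sin(3s + 6t)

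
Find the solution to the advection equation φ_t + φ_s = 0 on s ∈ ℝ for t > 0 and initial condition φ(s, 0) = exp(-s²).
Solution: By method of characteristics (waves move right with speed 1):
Along characteristics s - t = const, φ is constant, so φ(s,t) = f(s - t) with f = φ(·, 0).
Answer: φ(s, t) = exp(-(s - t)²)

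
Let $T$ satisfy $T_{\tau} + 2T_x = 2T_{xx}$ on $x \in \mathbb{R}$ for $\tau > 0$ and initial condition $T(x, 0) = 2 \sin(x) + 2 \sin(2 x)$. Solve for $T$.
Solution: Moving frame: $\eta = x - 2\tau$, $\sigma = \tau$, $T = u(\eta,\sigma)$, so $T_{\tau} = u_{\sigma} - 2u_{\eta}$ and $T_{xx} = u_{\eta\eta}$.
Hence $T_{\tau} + 2T_x = u_{\sigma}$ and the PDE becomes the heat equation $u_{\sigma} = 2u_{\eta\eta}$ on $\eta \in \mathbb{R}$.
Initial data: $u(\eta,0) = T(\eta,0) = 2 \sin(\eta) + 2 \sin(2 \eta)$. Each mode $\sin(n\eta)$ decays as $e^{-2n^2\sigma}$ on $\mathbb{R}$, so $u(\eta,\sigma) = \sum c_n e^{-2n^2\sigma} \sin(n\eta)$ with $c_1=2, c_2=2$: $u(\eta,\sigma) = 2 e^{-2 \sigma} \sin(\eta) + 2 e^{-8 \sigma} \sin(2 \eta)$.
Substituting back: $T(x,\tau) = u(x - 2\tau, \tau)$.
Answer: $T(x, \tau) = -2 e^{-2 \tau} \sin(2 \tau - x) - 2 e^{-8 \tau} \sin(4 \tau - 2 x)$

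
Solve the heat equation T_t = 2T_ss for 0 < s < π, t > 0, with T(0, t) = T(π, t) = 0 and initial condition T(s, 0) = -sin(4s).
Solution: Separating variables: T = Σ c_n exp(-2n²t) sin(ns). From T(s,0) = -sin(4s): c_4=-1.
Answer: T(s, t) = -exp(-32t)sin(4s)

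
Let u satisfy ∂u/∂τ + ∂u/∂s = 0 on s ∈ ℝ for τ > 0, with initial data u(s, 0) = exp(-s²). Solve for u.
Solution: By characteristics (ds/dτ = 1), u(s,τ) = f(s - τ) with f = u(·, 0).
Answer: u(s, τ) = exp(-(s - τ)²)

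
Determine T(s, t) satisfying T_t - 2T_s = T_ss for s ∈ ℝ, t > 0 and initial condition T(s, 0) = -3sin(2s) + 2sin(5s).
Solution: Change to a moving frame: let η = s + 2t, σ = t and write T(s,t) = u(η,σ).
By the chain rule T_t = u_σ + 2u_η, T_s = u_η, T_ss = u_ηη.
Then T_t - 2T_s = u_σ: the advection term cancels and the PDE becomes the heat equation u_σ = u_ηη on η ∈ ℝ.
Initial data: u(η,0) = T(η,0) = -3sin(2η) + 2sin(5η).
On η ∈ ℝ each mode satisfies (sin(nη))″ = -n² sin(nη), so exp(-n²σ) sin(nη) solves the heat equation; by superposition u(η,σ) = Σ c_n exp(-n²σ) sin(nη).
Reading off the coefficients: c_2=-3, c_5=2, so u(η,σ) = -3exp(-4σ)sin(2η) + 2exp(-25σ)sin(5η).
Substituting back η = s + 2t, σ = t: T(s,t) = u(s + 2t, t).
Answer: T(s, t) = -3exp(-4t)sin(2s + 4t) + 2exp(-25t)sin(5s + 10t)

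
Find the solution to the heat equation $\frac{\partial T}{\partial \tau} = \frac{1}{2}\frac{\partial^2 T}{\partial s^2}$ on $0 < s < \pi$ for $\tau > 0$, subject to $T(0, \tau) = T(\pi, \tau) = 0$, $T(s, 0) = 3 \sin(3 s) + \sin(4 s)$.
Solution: Separating variables: $T = \sum c_n e^{-n^2\tau/2} \sin(ns)$. From $T(s,0) = 3 \sin(3 s) + \sin(4 s)$: $c_3=3, c_4=1$.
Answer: $T(s, \tau) = e^{-8 \tau} \sin(4 s) + 3 e^{-9 \tau/2} \sin(3 s)$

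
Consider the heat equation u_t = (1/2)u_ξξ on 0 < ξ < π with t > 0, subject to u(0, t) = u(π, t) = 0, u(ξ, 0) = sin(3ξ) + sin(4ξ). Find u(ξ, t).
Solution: Separating variables: u = Σ c_n exp(-n²t/2) sin(nξ). From u(ξ,0) = sin(3ξ) + sin(4ξ): c_3=1, c_4=1.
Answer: u(ξ, t) = exp(-8t)sin(4ξ) + exp(-9t/2)sin(3ξ)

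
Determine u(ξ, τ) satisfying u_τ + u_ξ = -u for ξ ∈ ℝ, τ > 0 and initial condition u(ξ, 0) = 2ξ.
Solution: Substitute u = exp(-τ)w.
Then u_τ = exp(-τ)(w_τ - w), u_ξ = exp(-τ)w_ξ; substituting and dividing by exp(-τ), the lower-order terms cancel: w_τ + w_ξ = 0 (standard advection equation).
Data for w: w(ξ,0) = u(ξ,0) = 2ξ.
By characteristics (dξ/dτ = 1), w(ξ,τ) = f(ξ - τ) with f = w(·, 0).
So w(ξ,τ) = 2ξ - 2τ, and u(ξ,τ) = exp(-τ)w(ξ,τ).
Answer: u(ξ, τ) = 2ξexp(-τ) - 2τexp(-τ)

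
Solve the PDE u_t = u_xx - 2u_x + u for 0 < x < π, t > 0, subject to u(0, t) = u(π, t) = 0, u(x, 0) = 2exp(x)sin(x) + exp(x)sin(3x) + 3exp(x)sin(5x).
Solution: Substitute u = exp(x)w, i.e. w = exp(-x)u.
By the product rule, u_x = exp(x)(w_x + w), u_xx = exp(x)(w_xx + 2w_x + w), u_t = exp(x)w_t.
Substituting into the PDE and dividing by exp(x): w_t = (w_xx + 2w_x + w) - 2(w_x + w) + w.
The lower-order terms cancel, leaving the standard heat equation w_t = w_xx.
Initial data for w: w(x,0) = exp(-x)u(x,0) = 2sin(x) + sin(3x) + 3sin(5x). The boundary conditions carry over: w(0,t) = w(π,t) = 0.
Solve for w:
  Using separation of variables w = X(x)T(t):
  Eigenfunctions: sin(nx), n = 1, 2, 3, ...
  General solution: w(x, t) = Σ c_n sin(nx) exp(-n² t)
  Matching w(x,0) = 2sin(x) + sin(3x) + 3sin(5x) term by term: c_1=2, c_3=1, c_5=3.
Hence w(x,t) = 2exp(-t)sin(x) + exp(-9t)sin(3x) + 3exp(-25t)sin(5x).
Transform back: u(x,t) = exp(x)w(x,t).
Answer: u(x, t) = 2exp(-t)exp(x)sin(x) + exp(-9t)exp(x)sin(3x) + 3exp(-25t)exp(x)sin(5x)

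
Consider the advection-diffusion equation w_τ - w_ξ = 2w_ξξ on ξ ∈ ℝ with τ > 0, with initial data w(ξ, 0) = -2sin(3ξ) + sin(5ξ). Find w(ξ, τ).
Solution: Change to a moving frame: let η = ξ + τ, σ = τ and write w(ξ,τ) = u(η,σ).
By the chain rule w_τ = u_σ + u_η, w_ξ = u_η, w_ξξ = u_ηη.
Then w_τ - w_ξ = u_σ: the advection term cancels and the PDE becomes the heat equation u_σ = 2u_ηη on η ∈ ℝ.
Initial data: u(η,0) = w(η,0) = -2sin(3η) + sin(5η).
On η ∈ ℝ each mode satisfies (sin(nη))″ = -n² sin(nη), so exp(-2n²σ) sin(nη) solves the heat equation; by superposition u(η,σ) = Σ c_n exp(-2n²σ) sin(nη).
Reading off the coefficients: c_3=-2, c_5=1, so u(η,σ) = -2exp(-18σ)sin(3η) + exp(-50σ)sin(5η).
Substituting back η = ξ + τ, σ = τ: w(ξ,τ) = u(ξ + τ, τ).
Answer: w(ξ, τ) = -2exp(-18τ)sin(3ξ + 3τ) + exp(-50τ)sin(5ξ + 5τ)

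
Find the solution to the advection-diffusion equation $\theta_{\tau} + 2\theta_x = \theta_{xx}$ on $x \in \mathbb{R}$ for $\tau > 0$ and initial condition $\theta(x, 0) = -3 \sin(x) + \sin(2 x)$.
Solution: Change to a moving frame: let $\eta = x - 2\tau$, $\sigma = \tau$ and write $\theta(x,\tau) = u(\eta,\sigma)$.
By the chain rule $\theta_{\tau} = u_{\sigma} - 2u_{\eta}$, $\theta_x = u_{\eta}$, $\theta_{xx} = u_{\eta\eta}$.
Then $\theta_{\tau} + 2\theta_x = u_{\sigma}$: the advection term cancels and the PDE becomes the heat equation $u_{\sigma} = u_{\eta\eta}$ on $\eta \in \mathbb{R}$.
Initial data: $u(\eta,0) = \theta(\eta,0) = -3 \sin(\eta) + \sin(2 \eta)$.
On $\eta \in \mathbb{R}$ each mode satisfies $(\sin(n\eta))'' = -n^2 \sin(n\eta)$, so $e^{-n^2\sigma} \sin(n\eta)$ solves the heat equation; by superposition $u(\eta,\sigma) = \sum c_n e^{-n^2\sigma} \sin(n\eta)$.
Reading off the coefficients: $c_1=-3, c_2=1$, so $u(\eta,\sigma) = -3 e^{-\sigma} \sin(\eta) + e^{-4 \sigma} \sin(2 \eta)$.
Substituting back $\eta = x - 2\tau$, $\sigma = \tau$: $\theta(x,\tau) = u(x - 2\tau, \tau)$.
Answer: $\theta(x, \tau) = 3 e^{-\tau} \sin(2 \tau - x) -  e^{-4 \tau} \sin(4 \tau - 2 x)$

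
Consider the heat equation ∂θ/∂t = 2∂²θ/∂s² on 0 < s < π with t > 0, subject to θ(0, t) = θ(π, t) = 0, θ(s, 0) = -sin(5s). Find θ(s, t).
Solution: Separating variables: θ = Σ c_n exp(-2n²t) sin(ns). From θ(s,0) = -sin(5s): c_5=-1.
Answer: θ(s, t) = -exp(-50t)sin(5s)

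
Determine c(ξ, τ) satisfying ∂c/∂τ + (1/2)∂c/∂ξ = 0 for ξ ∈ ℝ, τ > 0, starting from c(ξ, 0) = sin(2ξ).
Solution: By characteristics (dξ/dτ = 1/2), c(ξ,τ) = f(ξ - (1/2)τ) with f = c(·, 0).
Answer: c(ξ, τ) = sin(2ξ - τ)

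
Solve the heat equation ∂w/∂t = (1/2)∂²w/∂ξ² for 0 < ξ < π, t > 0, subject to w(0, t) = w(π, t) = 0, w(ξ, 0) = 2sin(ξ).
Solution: Separating variables: w = Σ c_n exp(-n²t/2) sin(nξ). From w(ξ,0) = 2sin(ξ): c_1=2.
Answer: w(ξ, t) = 2exp(-t/2)sin(ξ)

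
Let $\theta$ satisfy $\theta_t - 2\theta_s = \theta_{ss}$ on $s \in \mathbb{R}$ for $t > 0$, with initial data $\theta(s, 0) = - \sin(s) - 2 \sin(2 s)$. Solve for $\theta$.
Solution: Moving frame: $\eta = s + 2t$, $\sigma = t$, $\theta = u(\eta,\sigma)$, so $\theta_t = u_{\sigma} + 2u_{\eta}$ and $\theta_{ss} = u_{\eta\eta}$.
Hence $\theta_t - 2\theta_s = u_{\sigma}$ and the PDE becomes the heat equation $u_{\sigma} = u_{\eta\eta}$ on $\eta \in \mathbb{R}$.
Initial data: $u(\eta,0) = \theta(\eta,0) = - \sin(\eta) - 2 \sin(2 \eta)$. Each mode $\sin(n\eta)$ decays as $e^{-n^2\sigma}$ on $\mathbb{R}$, so $u(\eta,\sigma) = \sum c_n e^{-n^2\sigma} \sin(n\eta)$ with $c_1=-1, c_2=-2$: $u(\eta,\sigma) = - e^{-\sigma} \sin(\eta) - 2 e^{-4 \sigma} \sin(2 \eta)$.
Substituting back: $\theta(s,t) = u(s + 2t, t)$.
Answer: $\theta(s, t) = - e^{-t} \sin(s + 2 t) - 2 e^{-4 t} \sin(2 s + 4 t)$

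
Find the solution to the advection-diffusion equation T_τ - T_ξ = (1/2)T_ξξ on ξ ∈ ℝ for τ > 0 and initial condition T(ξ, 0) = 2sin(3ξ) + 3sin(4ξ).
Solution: Moving frame: η = ξ + τ, σ = τ, T = u(η,σ), so T_τ = u_σ + u_η and T_ξξ = u_ηη.
Hence T_τ - T_ξ = u_σ and the PDE becomes the heat equation u_σ = (1/2)u_ηη on η ∈ ℝ.
Initial data: u(η,0) = T(η,0) = 2sin(3η) + 3sin(4η). Each mode sin(nη) decays as exp(-n²σ/2) on ℝ, so u(η,σ) = Σ c_n exp(-n²σ/2) sin(nη) with c_3=2, c_4=3: u(η,σ) = 3exp(-8σ)sin(4η) + 2exp(-9σ/2)sin(3η).
Substituting back: T(ξ,τ) = u(ξ + τ, τ).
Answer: T(ξ, τ) = 3exp(-8τ)sin(4ξ + 4τ) + 2exp(-9τ/2)sin(3ξ + 3τ)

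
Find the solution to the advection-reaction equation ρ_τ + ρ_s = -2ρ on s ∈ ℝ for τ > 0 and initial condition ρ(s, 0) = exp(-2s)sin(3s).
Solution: Substitute ρ = exp(-2s)u, i.e. u = exp(2s)ρ.
By the product rule, ρ_s = exp(-2s)(u_s - 2u), ρ_τ = exp(-2s)u_τ.
Substituting into the PDE and dividing by exp(-2s): u_τ + (u_s - 2u) = -2u.
The lower-order terms cancel, leaving the standard advection equation u_τ + u_s = 0.
Initial data for u: u(s,0) = exp(2s)ρ(s,0) = sin(3s).
Solve for u:
  By method of characteristics (waves move right with speed 1):
  Along characteristics s - τ = const, u is constant, so u(s,τ) = f(s - τ) with f = u(·, 0).
Hence u(s,τ) = sin(3s - 3τ).
Transform back: ρ(s,τ) = exp(-2s)u(s,τ).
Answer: ρ(s, τ) = exp(-2s)sin(3s - 3τ)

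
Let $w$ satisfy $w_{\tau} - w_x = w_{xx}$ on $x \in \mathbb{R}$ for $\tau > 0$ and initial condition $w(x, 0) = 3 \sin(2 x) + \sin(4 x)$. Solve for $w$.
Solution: Change to a moving frame: let $\eta = x + \tau$, $\sigma = \tau$ and write $w(x,\tau) = u(\eta,\sigma)$.
By the chain rule $w_{\tau} = u_{\sigma} + u_{\eta}$, $w_x = u_{\eta}$, $w_{xx} = u_{\eta\eta}$.
Then $w_{\tau} - w_x = u_{\sigma}$: the advection term cancels and the PDE becomes the heat equation $u_{\sigma} = u_{\eta\eta}$ on $\eta \in \mathbb{R}$.
Initial data: $u(\eta,0) = w(\eta,0) = 3 \sin(2 \eta) + \sin(4 \eta)$.
On $\eta \in \mathbb{R}$ each mode satisfies $(\sin(n\eta))'' = -n^2 \sin(n\eta)$, so $e^{-n^2\sigma} \sin(n\eta)$ solves the heat equation; by superposition $u(\eta,\sigma) = \sum c_n e^{-n^2\sigma} \sin(n\eta)$.
Reading off the coefficients: $c_2=3, c_4=1$, so $u(\eta,\sigma) = 3 e^{-4 \sigma} \sin(2 \eta) + e^{-16 \sigma} \sin(4 \eta)$.
Substituting back $\eta = x + \tau$, $\sigma = \tau$: $w(x,\tau) = u(x + \tau, \tau)$.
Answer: $w(x, \tau) = 3 e^{-4 \tau} \sin(2 \tau + 2 x) + e^{-16 \tau} \sin(4 \tau + 4 x)$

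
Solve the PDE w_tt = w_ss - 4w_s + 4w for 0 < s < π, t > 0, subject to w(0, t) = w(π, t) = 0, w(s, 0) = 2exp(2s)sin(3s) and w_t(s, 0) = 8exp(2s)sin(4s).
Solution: Substitute w = exp(2s)u, i.e. u = exp(-2s)w.
By the product rule, w_s = exp(2s)(u_s + 2u), w_ss = exp(2s)(u_ss + 4u_s + 4u), w_tt = exp(2s)u_tt.
Substituting into the PDE and dividing by exp(2s): u_tt = (u_ss + 4u_s + 4u) - 4(u_s + 2u) + 4u.
The lower-order terms cancel, leaving the standard wave equation u_tt = u_ss.
Initial data for u: u(s,0) = exp(-2s)w(s,0) = 2sin(3s); u_t(s,0) = exp(-2s)w_t(s,0) = 8sin(4s). The boundary conditions carry over: u(0,t) = u(π,t) = 0.
Solve for u:
  Using separation of variables u = X(s)T(t):
  Eigenfunctions: sin(ns), n = 1, 2, 3, ...
  General solution: u(s, t) = Σ [A_n cos(n t) + B_n sin(n t)] sin(ns)
  From u(s,0) = 2sin(3s): A_3=2. From u_t(s,0) = 8sin(4s), using u_t(s,0) = Σ ω_n B_n sin(ns) with ω_n = n: B_4 = 8/4 = 2.
Hence u(s,t) = 2sin(3s)cos(3t) + 2sin(4s)sin(4t).
Transform back: w(s,t) = exp(2s)u(s,t).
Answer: w(s, t) = 2exp(2s)sin(3s)cos(3t) + 2exp(2s)sin(4s)sin(4t)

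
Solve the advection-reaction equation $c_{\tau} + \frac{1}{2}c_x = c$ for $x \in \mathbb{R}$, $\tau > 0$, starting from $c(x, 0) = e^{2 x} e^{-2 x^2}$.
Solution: Substitute $c = e^{2x}u$, i.e. $u = e^{-2x}c$.
By the product rule, $c_x = e^{2x}(u_x + 2u)$, $c_{\tau} = e^{2x}u_{\tau}$.
Substituting into the PDE and dividing by $e^{2x}$: $u_{\tau} + \frac{1}{2}(u_x + 2u) = u$.
The lower-order terms cancel, leaving the standard advection equation $u_{\tau} + \frac{1}{2}u_x = 0$.
Initial data for $u$: $u(x,0) = e^{-2x}c(x,0) = e^{-2 x^2}$.
Solve for $u$:
  By method of characteristics (waves move right with speed 1/2):
  Along characteristics $x - \frac{1}{2}\tau =$ const, $u$ is constant, so $u(x,\tau) = f(x - \frac{1}{2}\tau)$ with $f = u( \cdot , 0)$.
Hence $u(x,\tau) = e^{-2 (x - \tau/2)^2}$.
Transform back: $c(x,\tau) = e^{2x}u(x,\tau)$.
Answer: $c(x, \tau) = e^{2 x} e^{-2 (-\tau/2 + x)^2}$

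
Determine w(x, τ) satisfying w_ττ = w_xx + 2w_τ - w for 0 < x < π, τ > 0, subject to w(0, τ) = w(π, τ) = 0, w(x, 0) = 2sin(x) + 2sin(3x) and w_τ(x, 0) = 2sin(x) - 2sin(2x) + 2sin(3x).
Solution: Substitute w = exp(τ)u, i.e. u = exp(-τ)w.
By the product rule, w_τ = exp(τ)(u_τ + u), w_ττ = exp(τ)(u_ττ + 2u_τ + u), w_xx = exp(τ)u_xx.
Substituting into the PDE and dividing by exp(τ): u_ττ + 2u_τ + u = u_xx + 2(u_τ + u) - u.
The lower-order terms cancel, leaving the standard wave equation u_ττ = u_xx.
Initial data for u: u(x,0) = w(x,0) = 2sin(x) + 2sin(3x); u_τ(x,0) = w_τ(x,0) - w(x,0) = -2sin(2x). The boundary conditions carry over: u(0,τ) = u(π,τ) = 0.
Solve for u:
  Using separation of variables u = X(x)T(τ):
  Eigenfunctions: sin(nx), n = 1, 2, 3, ...
  General solution: u(x, τ) = Σ [A_n cos(n τ) + B_n sin(n τ)] sin(nx)
  From u(x,0) = 2sin(x) + 2sin(3x): A_1=2, A_3=2. From u_τ(x,0) = -2sin(2x), using u_τ(x,0) = Σ ω_n B_n sin(nx) with ω_n = n: B_2 = (-2)/2 = -1.
Hence u(x,τ) = 2sin(x)cos(τ) - sin(2x)sin(2τ) + 2sin(3x)cos(3τ).
Transform back: w(x,τ) = exp(τ)u(x,τ).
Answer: w(x, τ) = 2exp(τ)sin(x)cos(τ) - exp(τ)sin(2x)sin(2τ) + 2exp(τ)sin(3x)cos(3τ)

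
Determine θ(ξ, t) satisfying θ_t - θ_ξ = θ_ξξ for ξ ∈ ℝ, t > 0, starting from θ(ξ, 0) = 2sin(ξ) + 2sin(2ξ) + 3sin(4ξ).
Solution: Moving frame: η = ξ + t, σ = t, θ = u(η,σ), so θ_t = u_σ + u_η and θ_ξξ = u_ηη.
Hence θ_t - θ_ξ = u_σ and the PDE becomes the heat equation u_σ = u_ηη on η ∈ ℝ.
Initial data: u(η,0) = θ(η,0) = 2sin(η) + 2sin(2η) + 3sin(4η). Each mode sin(nη) decays as exp(-n²σ) on ℝ, so u(η,σ) = Σ c_n exp(-n²σ) sin(nη) with c_1=2, c_2=2, c_4=3: u(η,σ) = 2exp(-σ)sin(η) + 2exp(-4σ)sin(2η) + 3exp(-16σ)sin(4η).
Substituting back: θ(ξ,t) = u(ξ + t, t).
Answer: θ(ξ, t) = 2exp(-t)sin(t + ξ) + 2exp(-4t)sin(2t + 2ξ) + 3exp(-16t)sin(4t + 4ξ)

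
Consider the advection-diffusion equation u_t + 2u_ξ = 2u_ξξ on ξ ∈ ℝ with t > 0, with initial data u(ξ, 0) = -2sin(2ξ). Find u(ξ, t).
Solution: Change to a moving frame: let η = ξ - 2t, σ = t and write u(ξ,t) = w(η,σ).
By the chain rule u_t = w_σ - 2w_η, u_ξ = w_η, u_ξξ = w_ηη.
Then u_t + 2u_ξ = w_σ: the advection term cancels and the PDE becomes the heat equation w_σ = 2w_ηη on η ∈ ℝ.
Initial data: w(η,0) = u(η,0) = -2sin(2η).
On η ∈ ℝ each mode satisfies (sin(nη))″ = -n² sin(nη), so exp(-2n²σ) sin(nη) solves the heat equation; by superposition w(η,σ) = Σ c_n exp(-2n²σ) sin(nη).
Reading off the coefficients: c_2=-2, so w(η,σ) = -2exp(-8σ)sin(2η).
Substituting back η = ξ - 2t, σ = t: u(ξ,t) = w(ξ - 2t, t).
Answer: u(ξ, t) = 2exp(-8t)sin(4t - 2ξ)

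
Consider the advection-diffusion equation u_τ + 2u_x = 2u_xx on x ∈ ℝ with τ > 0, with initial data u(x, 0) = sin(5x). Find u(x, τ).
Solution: Change to a moving frame: let η = x - 2τ, σ = τ and write u(x,τ) = w(η,σ).
By the chain rule u_τ = w_σ - 2w_η, u_x = w_η, u_xx = w_ηη.
Then u_τ + 2u_x = w_σ: the advection term cancels and the PDE becomes the heat equation w_σ = 2w_ηη on η ∈ ℝ.
Initial data: w(η,0) = u(η,0) = sin(5η).
On η ∈ ℝ each mode satisfies (sin(nη))″ = -n² sin(nη), so exp(-2n²σ) sin(nη) solves the heat equation; by superposition w(η,σ) = Σ c_n exp(-2n²σ) sin(nη).
Reading off the coefficients: c_5=1, so w(η,σ) = exp(-50σ)sin(5η).
Substituting back η = x - 2τ, σ = τ: u(x,τ) = w(x - 2τ, τ).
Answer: u(x, τ) = exp(-50τ)sin(5x - 10τ)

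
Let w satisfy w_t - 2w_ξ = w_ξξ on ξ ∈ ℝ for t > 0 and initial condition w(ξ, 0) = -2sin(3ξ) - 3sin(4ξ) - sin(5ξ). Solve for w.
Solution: Moving frame: η = ξ + 2t, σ = t, w = u(η,σ), so w_t = u_σ + 2u_η and w_ξξ = u_ηη.
Hence w_t - 2w_ξ = u_σ and the PDE becomes the heat equation u_σ = u_ηη on η ∈ ℝ.
Initial data: u(η,0) = w(η,0) = -2sin(3η) - 3sin(4η) - sin(5η). Each mode sin(nη) decays as exp(-n²σ) on ℝ, so u(η,σ) = Σ c_n exp(-n²σ) sin(nη) with c_3=-2, c_4=-3, c_5=-1: u(η,σ) = -2exp(-9σ)sin(3η) - 3exp(-16σ)sin(4η) - exp(-25σ)sin(5η).
Substituting back: w(ξ,t) = u(ξ + 2t, t).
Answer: w(ξ, t) = -2exp(-9t)sin(6t + 3ξ) - 3exp(-16t)sin(8t + 4ξ) - exp(-25t)sin(10t + 5ξ)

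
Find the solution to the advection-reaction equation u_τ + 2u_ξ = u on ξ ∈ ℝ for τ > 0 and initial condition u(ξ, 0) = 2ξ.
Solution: Substitute u = exp(τ)w, i.e. w = exp(-τ)u.
By the product rule, u_τ = exp(τ)(w_τ + w), u_ξ = exp(τ)w_ξ.
Substituting into the PDE and dividing by exp(τ): w_τ + w + 2w_ξ = w.
The lower-order terms cancel, leaving the standard advection equation w_τ + 2w_ξ = 0.
Initial data for w: w(ξ,0) = u(ξ,0) = 2ξ.
Solve for w:
  By method of characteristics (waves move right with speed 2):
  Along characteristics ξ - 2τ = const, w is constant, so w(ξ,τ) = f(ξ - 2τ) with f = w(·, 0).
Hence w(ξ,τ) = 2ξ - 4τ.
Transform back: u(ξ,τ) = exp(τ)w(ξ,τ).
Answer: u(ξ, τ) = 2ξexp(τ) - 4τexp(τ)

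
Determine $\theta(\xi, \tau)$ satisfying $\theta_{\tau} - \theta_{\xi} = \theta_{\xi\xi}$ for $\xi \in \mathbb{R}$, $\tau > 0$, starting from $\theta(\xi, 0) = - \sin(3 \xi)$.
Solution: Change to a moving frame: let $\eta = \xi + \tau$, $\sigma = \tau$ and write $\theta(\xi,\tau) = u(\eta,\sigma)$.
By the chain rule $\theta_{\tau} = u_{\sigma} + u_{\eta}$, $\theta_{\xi} = u_{\eta}$, $\theta_{\xi\xi} = u_{\eta\eta}$.
Then $\theta_{\tau} - \theta_{\xi} = u_{\sigma}$: the advection term cancels and the PDE becomes the heat equation $u_{\sigma} = u_{\eta\eta}$ on $\eta \in \mathbb{R}$.
Initial data: $u(\eta,0) = \theta(\eta,0) = - \sin(3 \eta)$.
On $\eta \in \mathbb{R}$ each mode satisfies $(\sin(n\eta))'' = -n^2 \sin(n\eta)$, so $e^{-n^2\sigma} \sin(n\eta)$ solves the heat equation; by superposition $u(\eta,\sigma) = \sum c_n e^{-n^2\sigma} \sin(n\eta)$.
Reading off the coefficients: $c_3=-1$, so $u(\eta,\sigma) = - e^{-9 \sigma} \sin(3 \eta)$.
Substituting back $\eta = \xi + \tau$, $\sigma = \tau$: $\theta(\xi,\tau) = u(\xi + \tau, \tau)$.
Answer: $\theta(\xi, \tau) = - e^{-9 \tau} \sin(3 \tau + 3 \xi)$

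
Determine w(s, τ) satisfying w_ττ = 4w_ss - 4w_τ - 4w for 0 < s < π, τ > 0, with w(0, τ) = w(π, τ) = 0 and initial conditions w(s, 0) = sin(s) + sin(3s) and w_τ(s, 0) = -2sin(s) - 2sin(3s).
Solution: Substitute w = exp(-2τ)u.
Then w_τ = exp(-2τ)(u_τ - 2u), w_ττ = exp(-2τ)(u_ττ - 4u_τ + 4u), w_ss = exp(-2τ)u_ss; substituting and dividing by exp(-2τ), the lower-order terms cancel: u_ττ = 4u_ss (standard wave equation).
Data for u: u(s,0) = w(s,0) = sin(s) + sin(3s); u_τ(s,0) = w_τ(s,0) + 2w(s,0) = 0. The boundary conditions carry over: u(0,τ) = u(π,τ) = 0.
Separating variables: u = Σ [A_n cos(ω_n τ) + B_n sin(ω_n τ)] sin(ns), ω_n = 2n. From ICs: A_1=1, A_3=1.
So u(s,τ) = sin(s)cos(2τ) + sin(3s)cos(6τ), and w(s,τ) = exp(-2τ)u(s,τ).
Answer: w(s, τ) = exp(-2τ)sin(s)cos(2τ) + exp(-2τ)sin(3s)cos(6τ)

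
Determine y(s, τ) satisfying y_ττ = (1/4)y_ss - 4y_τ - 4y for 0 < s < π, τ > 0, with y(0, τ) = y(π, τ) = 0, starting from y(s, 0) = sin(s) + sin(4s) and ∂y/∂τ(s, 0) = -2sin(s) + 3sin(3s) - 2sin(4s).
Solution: Substitute y = exp(-2τ)u, i.e. u = exp(2τ)y.
By the product rule, y_τ = exp(-2τ)(u_τ - 2u), y_ττ = exp(-2τ)(u_ττ - 4u_τ + 4u), y_ss = exp(-2τ)u_ss.
Substituting into the PDE and dividing by exp(-2τ): u_ττ - 4u_τ + 4u = (1/4)u_ss - 4(u_τ - 2u) - 4u.
The lower-order terms cancel, leaving the standard wave equation u_ττ = (1/4)u_ss.
Initial data for u: u(s,0) = y(s,0) = sin(s) + sin(4s); u_τ(s,0) = y_τ(s,0) + 2y(s,0) = 3sin(3s). The boundary conditions carry over: u(0,τ) = u(π,τ) = 0.
Solve for u:
  Using separation of variables u = X(s)T(τ):
  Eigenfunctions: sin(ns), n = 1, 2, 3, ...
  General solution: u(s, τ) = Σ [A_n cos(n τ/2) + B_n sin(n τ/2)] sin(ns)
  From u(s,0) = sin(s) + sin(4s): A_1=1, A_4=1. From u_τ(s,0) = 3sin(3s), using u_τ(s,0) = Σ ω_n B_n sin(ns) with ω_n = n/2: B_3 = 3/(3/2) = 2.
Hence u(s,τ) = sin(s)cos(τ/2) + 2sin(3s)sin(3τ/2) + sin(4s)cos(2τ).
Transform back: y(s,τ) = exp(-2τ)u(s,τ).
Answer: y(s, τ) = exp(-2τ)sin(s)cos(τ/2) + 2exp(-2τ)sin(3s)sin(3τ/2) + exp(-2τ)sin(4s)cos(2τ)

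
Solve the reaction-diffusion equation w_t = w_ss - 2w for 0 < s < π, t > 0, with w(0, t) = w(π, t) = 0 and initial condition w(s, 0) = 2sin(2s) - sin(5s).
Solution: Substitute w = exp(-2t)u, i.e. u = exp(2t)w.
By the product rule, w_t = exp(-2t)(u_t - 2u), w_ss = exp(-2t)u_ss.
Substituting into the PDE and dividing by exp(-2t): u_t - 2u = u_ss - 2u.
The lower-order terms cancel, leaving the standard heat equation u_t = u_ss.
Initial data for u: u(s,0) = w(s,0) = 2sin(2s) - sin(5s). The boundary conditions carry over: u(0,t) = u(π,t) = 0.
Solve for u:
  Using separation of variables u = X(s)T(t):
  Eigenfunctions: sin(ns), n = 1, 2, 3, ...
  General solution: u(s, t) = Σ c_n sin(ns) exp(-n² t)
  Matching u(s,0) = 2sin(2s) - sin(5s) term by term: c_2=2, c_5=-1.
Hence u(s,t) = 2exp(-4t)sin(2s) - exp(-25t)sin(5s).
Transform back: w(s,t) = exp(-2t)u(s,t).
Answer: w(s, t) = 2exp(-6t)sin(2s) - exp(-27t)sin(5s)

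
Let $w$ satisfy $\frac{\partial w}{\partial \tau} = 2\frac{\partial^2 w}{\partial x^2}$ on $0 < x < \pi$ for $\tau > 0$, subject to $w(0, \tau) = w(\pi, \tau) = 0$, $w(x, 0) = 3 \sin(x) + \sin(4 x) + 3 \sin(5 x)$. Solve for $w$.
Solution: Using separation of variables $w = X(x)T(\tau)$:
Eigenfunctions: $\sin(nx)$, $n = 1, 2, 3, \ldots$
General solution: $w(x, \tau) = \sum c_n \sin(nx) e^{-2n^2 \tau}$
Matching $w(x,0) = 3 \sin(x) + \sin(4 x) + 3 \sin(5 x)$ term by term: $c_1=3, c_4=1, c_5=3$.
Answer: $w(x, \tau) = 3 e^{-2 \tau} \sin(x) + e^{-32 \tau} \sin(4 x) + 3 e^{-50 \tau} \sin(5 x)$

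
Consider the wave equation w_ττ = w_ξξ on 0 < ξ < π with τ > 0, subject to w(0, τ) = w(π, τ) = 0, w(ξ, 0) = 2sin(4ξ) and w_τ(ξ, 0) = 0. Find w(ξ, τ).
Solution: Using separation of variables w = X(ξ)T(τ):
Eigenfunctions: sin(nξ), n = 1, 2, 3, ...
General solution: w(ξ, τ) = Σ [A_n cos(n τ) + B_n sin(n τ)] sin(nξ)
From w(ξ,0) = 2sin(4ξ): A_4=2. From w_τ(ξ,0) = 0: all B_n = 0.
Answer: w(ξ, τ) = 2sin(4ξ)cos(4τ)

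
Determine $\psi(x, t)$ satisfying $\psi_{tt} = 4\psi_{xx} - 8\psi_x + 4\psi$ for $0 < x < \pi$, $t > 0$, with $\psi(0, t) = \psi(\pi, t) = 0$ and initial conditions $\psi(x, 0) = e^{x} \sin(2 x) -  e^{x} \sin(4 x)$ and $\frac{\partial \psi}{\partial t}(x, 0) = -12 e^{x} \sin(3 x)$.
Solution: Substitute $\psi = e^{x}u$.
Then $\psi_x = e^{x}(u_x + u)$, $\psi_{xx} = e^{x}(u_{xx} + 2u_x + u)$, $\psi_{tt} = e^{x}u_{tt}$; substituting and dividing by $e^{x}$, the lower-order terms cancel: $u_{tt} = 4u_{xx}$ (standard wave equation).
Data for $u$: $u(x,0) = e^{-x}\psi(x,0) = \sin(2 x) - \sin(4 x)$; $u_t(x,0) = e^{-x}\psi_t(x,0) = -12 \sin(3 x)$. The boundary conditions carry over: $u(0,t) = u(\pi,t) = 0$.
Separating variables: $u = \sum [A_n \cos(\omega_n t) + B_n \sin(\omega_n t)] \sin(nx)$, $\omega_n = 2n$. From ICs ($B_n$ = velocity coefficient / $\omega_n$): $A_2=1, A_4=-1, B_3=-2$.
So $u(x,t) = -2 \sin(6 t) \sin(3 x) + \sin(2 x) \cos(4 t) - \sin(4 x) \cos(8 t)$, and $\psi(x,t) = e^{x}u(x,t)$.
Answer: $\psi(x, t) = -2 e^{x} \sin(6 t) \sin(3 x) + e^{x} \sin(2 x) \cos(4 t) -  e^{x} \sin(4 x) \cos(8 t)$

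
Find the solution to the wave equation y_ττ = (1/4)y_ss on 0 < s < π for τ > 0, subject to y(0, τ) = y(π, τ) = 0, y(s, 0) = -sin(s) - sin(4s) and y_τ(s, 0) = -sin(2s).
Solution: Separating variables: y = Σ [A_n cos(ω_n τ) + B_n sin(ω_n τ)] sin(ns), ω_n = n/2. From ICs (B_n = velocity coefficient / ω_n): A_1=-1, A_4=-1, B_2=-1.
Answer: y(s, τ) = -sin(s)cos(τ/2) - sin(2s)sin(τ) - sin(4s)cos(2τ)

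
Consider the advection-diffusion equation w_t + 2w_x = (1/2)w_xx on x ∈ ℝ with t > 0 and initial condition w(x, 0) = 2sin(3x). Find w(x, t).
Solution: Change to a moving frame: let η = x - 2t, σ = t and write w(x,t) = u(η,σ).
By the chain rule w_t = u_σ - 2u_η, w_x = u_η, w_xx = u_ηη.
Then w_t + 2w_x = u_σ: the advection term cancels and the PDE becomes the heat equation u_σ = (1/2)u_ηη on η ∈ ℝ.
Initial data: u(η,0) = w(η,0) = 2sin(3η).
On η ∈ ℝ each mode satisfies (sin(nη))″ = -n² sin(nη), so exp(-n²σ/2) sin(nη) solves the heat equation; by superposition u(η,σ) = Σ c_n exp(-n²σ/2) sin(nη).
Reading off the coefficients: c_3=2, so u(η,σ) = 2exp(-9σ/2)sin(3η).
Substituting back η = x - 2t, σ = t: w(x,t) = u(x - 2t, t).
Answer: w(x, t) = -2exp(-9t/2)sin(6t - 3x)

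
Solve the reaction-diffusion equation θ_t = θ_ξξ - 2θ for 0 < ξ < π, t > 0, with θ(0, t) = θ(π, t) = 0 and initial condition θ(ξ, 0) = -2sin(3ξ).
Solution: Substitute θ = exp(-2t)u, i.e. u = exp(2t)θ.
By the product rule, θ_t = exp(-2t)(u_t - 2u), θ_ξξ = exp(-2t)u_ξξ.
Substituting into the PDE and dividing by exp(-2t): u_t - 2u = u_ξξ - 2u.
The lower-order terms cancel, leaving the standard heat equation u_t = u_ξξ.
Initial data for u: u(ξ,0) = θ(ξ,0) = -2sin(3ξ). The boundary conditions carry over: u(0,t) = u(π,t) = 0.
Solve for u:
  Using separation of variables u = X(ξ)G(t):
  Eigenfunctions: sin(nξ), n = 1, 2, 3, ...
  General solution: u(ξ, t) = Σ c_n sin(nξ) exp(-n² t)
  Matching u(ξ,0) = -2sin(3ξ) term by term: c_3=-2.
Hence u(ξ,t) = -2exp(-9t)sin(3ξ).
Transform back: θ(ξ,t) = exp(-2t)u(ξ,t).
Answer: θ(ξ, t) = -2exp(-11t)sin(3ξ)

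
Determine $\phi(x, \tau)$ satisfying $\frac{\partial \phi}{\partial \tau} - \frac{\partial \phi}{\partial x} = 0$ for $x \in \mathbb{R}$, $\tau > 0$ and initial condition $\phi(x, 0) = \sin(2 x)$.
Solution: By characteristics ($dx/d\tau = -1$), $\phi(x,\tau) = f(x + \tau)$ with $f = \phi( \cdot , 0)$.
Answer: $\phi(x, \tau) = \sin(2 \tau + 2 x)$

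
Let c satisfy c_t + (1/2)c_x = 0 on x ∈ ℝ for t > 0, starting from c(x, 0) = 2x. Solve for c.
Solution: By method of characteristics (waves move right with speed 1/2):
Along characteristics x - (1/2)t = const, c is constant, so c(x,t) = f(x - (1/2)t) with f = c(·, 0).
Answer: c(x, t) = -t + 2x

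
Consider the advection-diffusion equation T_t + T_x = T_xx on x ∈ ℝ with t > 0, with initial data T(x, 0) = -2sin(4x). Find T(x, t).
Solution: Change to a moving frame: let η = x - t, σ = t and write T(x,t) = u(η,σ).
By the chain rule T_t = u_σ - u_η, T_x = u_η, T_xx = u_ηη.
Then T_t + T_x = u_σ: the advection term cancels and the PDE becomes the heat equation u_σ = u_ηη on η ∈ ℝ.
Initial data: u(η,0) = T(η,0) = -2sin(4η).
On η ∈ ℝ each mode satisfies (sin(nη))″ = -n² sin(nη), so exp(-n²σ) sin(nη) solves the heat equation; by superposition u(η,σ) = Σ c_n exp(-n²σ) sin(nη).
Reading off the coefficients: c_4=-2, so u(η,σ) = -2exp(-16σ)sin(4η).
Substituting back η = x - t, σ = t: T(x,t) = u(x - t, t).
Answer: T(x, t) = 2exp(-16t)sin(4t - 4x)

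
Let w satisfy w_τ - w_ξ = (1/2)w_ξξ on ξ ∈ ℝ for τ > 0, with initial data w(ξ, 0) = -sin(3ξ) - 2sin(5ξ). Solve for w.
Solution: Moving frame: η = ξ + τ, σ = τ, w = u(η,σ), so w_τ = u_σ + u_η and w_ξξ = u_ηη.
Hence w_τ - w_ξ = u_σ and the PDE becomes the heat equation u_σ = (1/2)u_ηη on η ∈ ℝ.
Initial data: u(η,0) = w(η,0) = -sin(3η) - 2sin(5η). Each mode sin(nη) decays as exp(-n²σ/2) on ℝ, so u(η,σ) = Σ c_n exp(-n²σ/2) sin(nη) with c_3=-1, c_5=-2: u(η,σ) = -exp(-9σ/2)sin(3η) - 2exp(-25σ/2)sin(5η).
Substituting back: w(ξ,τ) = u(ξ + τ, τ).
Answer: w(ξ, τ) = -exp(-9τ/2)sin(3ξ + 3τ) - 2exp(-25τ/2)sin(5ξ + 5τ)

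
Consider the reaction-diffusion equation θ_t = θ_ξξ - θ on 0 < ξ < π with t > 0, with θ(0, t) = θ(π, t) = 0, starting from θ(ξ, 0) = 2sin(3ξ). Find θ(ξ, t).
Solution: Substitute θ = exp(-t)u, i.e. u = exp(t)θ.
By the product rule, θ_t = exp(-t)(u_t - u), θ_ξξ = exp(-t)u_ξξ.
Substituting into the PDE and dividing by exp(-t): u_t - u = u_ξξ - u.
The lower-order terms cancel, leaving the standard heat equation u_t = u_ξξ.
Initial data for u: u(ξ,0) = θ(ξ,0) = 2sin(3ξ). The boundary conditions carry over: u(0,t) = u(π,t) = 0.
Solve for u:
  Using separation of variables u = X(ξ)G(t):
  Eigenfunctions: sin(nξ), n = 1, 2, 3, ...
  General solution: u(ξ, t) = Σ c_n sin(nξ) exp(-n² t)
  Matching u(ξ,0) = 2sin(3ξ) term by term: c_3=2.
Hence u(ξ,t) = 2exp(-9t)sin(3ξ).
Transform back: θ(ξ,t) = exp(-t)u(ξ,t).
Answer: θ(ξ, t) = 2exp(-10t)sin(3ξ)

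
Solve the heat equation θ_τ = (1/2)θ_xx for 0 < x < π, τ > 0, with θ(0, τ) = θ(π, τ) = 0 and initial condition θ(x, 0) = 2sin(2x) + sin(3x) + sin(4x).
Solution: Using separation of variables θ = X(x)G(τ):
Eigenfunctions: sin(nx), n = 1, 2, 3, ...
General solution: θ(x, τ) = Σ c_n sin(nx) exp(-n² τ/2)
Matching θ(x,0) = 2sin(2x) + sin(3x) + sin(4x) term by term: c_2=2, c_3=1, c_4=1.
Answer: θ(x, τ) = 2exp(-2τ)sin(2x) + exp(-8τ)sin(4x) + exp(-9τ/2)sin(3x)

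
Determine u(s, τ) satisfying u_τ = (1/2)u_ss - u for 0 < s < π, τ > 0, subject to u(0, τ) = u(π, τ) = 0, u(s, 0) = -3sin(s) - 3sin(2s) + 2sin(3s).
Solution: Substitute u = exp(-τ)w, i.e. w = exp(τ)u.
By the product rule, u_τ = exp(-τ)(w_τ - w), u_ss = exp(-τ)w_ss.
Substituting into the PDE and dividing by exp(-τ): w_τ - w = (1/2)w_ss - w.
The lower-order terms cancel, leaving the standard heat equation w_τ = (1/2)w_ss.
Initial data for w: w(s,0) = u(s,0) = -3sin(s) - 3sin(2s) + 2sin(3s). The boundary conditions carry over: w(0,τ) = w(π,τ) = 0.
Solve for w:
  Using separation of variables w = X(s)T(τ):
  Eigenfunctions: sin(ns), n = 1, 2, 3, ...
  General solution: w(s, τ) = Σ c_n sin(ns) exp(-n² τ/2)
  Matching w(s,0) = -3sin(s) - 3sin(2s) + 2sin(3s) term by term: c_1=-3, c_2=-3, c_3=2.
Hence w(s,τ) = -3exp(-2τ)sin(2s) - 3exp(-τ/2)sin(s) + 2exp(-9τ/2)sin(3s).
Transform back: u(s,τ) = exp(-τ)w(s,τ).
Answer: u(s, τ) = -3exp(-3τ)sin(2s) - 3exp(-3τ/2)sin(s) + 2exp(-11τ/2)sin(3s)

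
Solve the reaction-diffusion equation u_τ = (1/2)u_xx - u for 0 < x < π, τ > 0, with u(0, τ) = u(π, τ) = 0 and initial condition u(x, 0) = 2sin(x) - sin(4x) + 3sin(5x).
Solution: Substitute u = exp(-τ)w, i.e. w = exp(τ)u.
By the product rule, u_τ = exp(-τ)(w_τ - w), u_xx = exp(-τ)w_xx.
Substituting into the PDE and dividing by exp(-τ): w_τ - w = (1/2)w_xx - w.
The lower-order terms cancel, leaving the standard heat equation w_τ = (1/2)w_xx.
Initial data for w: w(x,0) = u(x,0) = 2sin(x) - sin(4x) + 3sin(5x). The boundary conditions carry over: w(0,τ) = w(π,τ) = 0.
Solve for w:
  Using separation of variables w = X(x)T(τ):
  Eigenfunctions: sin(nx), n = 1, 2, 3, ...
  General solution: w(x, τ) = Σ c_n sin(nx) exp(-n² τ/2)
  Matching w(x,0) = 2sin(x) - sin(4x) + 3sin(5x) term by term: c_1=2, c_4=-1, c_5=3.
Hence w(x,τ) = -exp(-8τ)sin(4x) + 2exp(-τ/2)sin(x) + 3exp(-25τ/2)sin(5x).
Transform back: u(x,τ) = exp(-τ)w(x,τ).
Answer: u(x, τ) = -exp(-9τ)sin(4x) + 2exp(-3τ/2)sin(x) + 3exp(-27τ/2)sin(5x)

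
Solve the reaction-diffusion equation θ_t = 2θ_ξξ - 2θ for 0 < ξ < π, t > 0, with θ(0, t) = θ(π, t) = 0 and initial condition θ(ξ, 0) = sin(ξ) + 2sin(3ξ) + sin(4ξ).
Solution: Substitute θ = exp(-2t)u, i.e. u = exp(2t)θ.
By the product rule, θ_t = exp(-2t)(u_t - 2u), θ_ξξ = exp(-2t)u_ξξ.
Substituting into the PDE and dividing by exp(-2t): u_t - 2u = 2u_ξξ - 2u.
The lower-order terms cancel, leaving the standard heat equation u_t = 2u_ξξ.
Initial data for u: u(ξ,0) = θ(ξ,0) = sin(ξ) + 2sin(3ξ) + sin(4ξ). The boundary conditions carry over: u(0,t) = u(π,t) = 0.
Solve for u:
  Using separation of variables u = X(ξ)G(t):
  Eigenfunctions: sin(nξ), n = 1, 2, 3, ...
  General solution: u(ξ, t) = Σ c_n sin(nξ) exp(-2n² t)
  Matching u(ξ,0) = sin(ξ) + 2sin(3ξ) + sin(4ξ) term by term: c_1=1, c_3=2, c_4=1.
Hence u(ξ,t) = exp(-2t)sin(ξ) + 2exp(-18t)sin(3ξ) + exp(-32t)sin(4ξ).
Transform back: θ(ξ,t) = exp(-2t)u(ξ,t).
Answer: θ(ξ, t) = exp(-4t)sin(ξ) + 2exp(-20t)sin(3ξ) + exp(-34t)sin(4ξ)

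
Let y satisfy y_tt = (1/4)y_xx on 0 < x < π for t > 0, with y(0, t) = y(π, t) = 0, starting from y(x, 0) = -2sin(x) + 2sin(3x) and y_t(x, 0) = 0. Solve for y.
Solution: Using separation of variables y = X(x)T(t):
Eigenfunctions: sin(nx), n = 1, 2, 3, ...
General solution: y(x, t) = Σ [A_n cos(n t/2) + B_n sin(n t/2)] sin(nx)
From y(x,0) = -2sin(x) + 2sin(3x): A_1=-2, A_3=2. From y_t(x,0) = 0: all B_n = 0.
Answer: y(x, t) = -2sin(x)cos(t/2) + 2sin(3x)cos(3t/2)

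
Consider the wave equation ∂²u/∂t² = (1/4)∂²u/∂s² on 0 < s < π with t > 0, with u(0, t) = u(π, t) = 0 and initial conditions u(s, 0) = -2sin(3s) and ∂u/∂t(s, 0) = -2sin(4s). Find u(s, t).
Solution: Separating variables: u = Σ [A_n cos(ω_n t) + B_n sin(ω_n t)] sin(ns), ω_n = n/2. From ICs (B_n = velocity coefficient / ω_n): A_3=-2, B_4=-1.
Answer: u(s, t) = -2sin(3s)cos(3t/2) - sin(4s)sin(2t)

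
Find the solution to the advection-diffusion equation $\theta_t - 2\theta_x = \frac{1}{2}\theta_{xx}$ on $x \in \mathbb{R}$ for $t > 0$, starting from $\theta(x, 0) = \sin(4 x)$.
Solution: Change to a moving frame: let $\eta = x + 2t$, $\sigma = t$ and write $\theta(x,t) = u(\eta,\sigma)$.
By the chain rule $\theta_t = u_{\sigma} + 2u_{\eta}$, $\theta_x = u_{\eta}$, $\theta_{xx} = u_{\eta\eta}$.
Then $\theta_t - 2\theta_x = u_{\sigma}$: the advection term cancels and the PDE becomes the heat equation $u_{\sigma} = \frac{1}{2}u_{\eta\eta}$ on $\eta \in \mathbb{R}$.
Initial data: $u(\eta,0) = \theta(\eta,0) = \sin(4 \eta)$.
On $\eta \in \mathbb{R}$ each mode satisfies $(\sin(n\eta))'' = -n^2 \sin(n\eta)$, so $e^{-n^2\sigma/2} \sin(n\eta)$ solves the heat equation; by superposition $u(\eta,\sigma) = \sum c_n e^{-n^2\sigma/2} \sin(n\eta)$.
Reading off the coefficients: $c_4=1$, so $u(\eta,\sigma) = e^{-8 \sigma} \sin(4 \eta)$.
Substituting back $\eta = x + 2t$, $\sigma = t$: $\theta(x,t) = u(x + 2t, t)$.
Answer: $\theta(x, t) = e^{-8 t} \sin(8 t + 4 x)$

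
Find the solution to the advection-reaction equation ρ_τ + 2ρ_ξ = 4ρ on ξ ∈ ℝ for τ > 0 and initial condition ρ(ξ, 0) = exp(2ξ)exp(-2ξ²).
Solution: Substitute ρ = exp(2ξ)u.
Then ρ_ξ = exp(2ξ)(u_ξ + 2u), ρ_τ = exp(2ξ)u_τ; substituting and dividing by exp(2ξ), the lower-order terms cancel: u_τ + 2u_ξ = 0 (standard advection equation).
Data for u: u(ξ,0) = exp(-2ξ)ρ(ξ,0) = exp(-2ξ²).
By characteristics (dξ/dτ = 2), u(ξ,τ) = f(ξ - 2τ) with f = u(·, 0).
So u(ξ,τ) = exp(-2(ξ - 2τ)²), and ρ(ξ,τ) = exp(2ξ)u(ξ,τ).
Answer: ρ(ξ, τ) = exp(2ξ)exp(-2(ξ - 2τ)²)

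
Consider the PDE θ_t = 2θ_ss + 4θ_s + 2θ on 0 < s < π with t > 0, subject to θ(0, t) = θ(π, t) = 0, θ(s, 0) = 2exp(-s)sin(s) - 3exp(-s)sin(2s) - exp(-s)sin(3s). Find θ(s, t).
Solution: Substitute θ = exp(-s)u.
Then θ_s = exp(-s)(u_s - u), θ_ss = exp(-s)(u_ss - 2u_s + u), θ_t = exp(-s)u_t; substituting and dividing by exp(-s), the lower-order terms cancel: u_t = 2u_ss (standard heat equation).
Data for u: u(s,0) = exp(s)θ(s,0) = 2sin(s) - 3sin(2s) - sin(3s). The boundary conditions carry over: u(0,t) = u(π,t) = 0.
Separating variables: u = Σ c_n exp(-2n²t) sin(ns). From u(s,0) = 2sin(s) - 3sin(2s) - sin(3s): c_1=2, c_2=-3, c_3=-1.
So u(s,t) = 2exp(-2t)sin(s) - 3exp(-8t)sin(2s) - exp(-18t)sin(3s), and θ(s,t) = exp(-s)u(s,t).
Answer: θ(s, t) = 2exp(-s)exp(-2t)sin(s) - 3exp(-s)exp(-8t)sin(2s) - exp(-s)exp(-18t)sin(3s)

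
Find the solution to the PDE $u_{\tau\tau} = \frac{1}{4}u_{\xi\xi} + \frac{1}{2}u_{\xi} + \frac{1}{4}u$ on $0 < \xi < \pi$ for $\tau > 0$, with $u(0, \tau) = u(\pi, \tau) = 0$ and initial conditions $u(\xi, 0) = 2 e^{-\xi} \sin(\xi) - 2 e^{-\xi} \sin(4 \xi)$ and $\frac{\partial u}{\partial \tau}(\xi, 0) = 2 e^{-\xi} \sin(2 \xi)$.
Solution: Substitute $u = e^{-\xi}w$.
Then $u_{\xi} = e^{-\xi}(w_{\xi} - w)$, $u_{\xi\xi} = e^{-\xi}(w_{\xi\xi} - 2w_{\xi} + w)$, $u_{\tau\tau} = e^{-\xi}w_{\tau\tau}$; substituting and dividing by $e^{-\xi}$, the lower-order terms cancel: $w_{\tau\tau} = \frac{1}{4}w_{\xi\xi}$ (standard wave equation).
Data for $w$: $w(\xi,0) = e^{\xi}u(\xi,0) = 2 \sin(\xi) - 2 \sin(4 \xi)$; $w_{\tau}(\xi,0) = e^{\xi}u_{\tau}(\xi,0) = 2 \sin(2 \xi)$. The boundary conditions carry over: $w(0,\tau) = w(\pi,\tau) = 0$.
Separating variables: $w = \sum [A_n \cos(\omega_n \tau) + B_n \sin(\omega_n \tau)] \sin(n\xi)$, $\omega_n = n/2$. From ICs ($B_n$ = velocity coefficient / $\omega_n$): $A_1=2, A_4=-2, B_2=2$.
So $w(\xi,\tau) = 2 \sin(\xi) \cos(\tau/2) + 2 \sin(2 \xi) \sin(\tau) - 2 \sin(4 \xi) \cos(2 \tau)$, and $u(\xi,\tau) = e^{-\xi}w(\xi,\tau)$.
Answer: $u(\xi, \tau) = 2 e^{-\xi} \sin(\tau) \sin(2 \xi) + 2 e^{-\xi} \sin(\xi) \cos(\tau/2) - 2 e^{-\xi} \sin(4 \xi) \cos(2 \tau)$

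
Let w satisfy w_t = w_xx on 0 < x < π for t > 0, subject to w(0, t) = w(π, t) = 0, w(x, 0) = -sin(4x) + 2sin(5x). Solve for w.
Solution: Using separation of variables w = X(x)T(t):
Eigenfunctions: sin(nx), n = 1, 2, 3, ...
General solution: w(x, t) = Σ c_n sin(nx) exp(-n² t)
Matching w(x,0) = -sin(4x) + 2sin(5x) term by term: c_4=-1, c_5=2.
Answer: w(x, t) = -exp(-16t)sin(4x) + 2exp(-25t)sin(5x)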